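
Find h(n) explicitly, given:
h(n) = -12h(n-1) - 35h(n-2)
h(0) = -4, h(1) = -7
Characteristic equation: x² + 12x + 35 = 0, which factors as (x - (-7))(x - (-5)) = 0.
Roots r₁ = -7, r₂ = -5 (distinct).
General solution: h(n) = A·(-7)^n + B·(-5)^n.
From h(0) = -4: A + B = -4.
From h(1) = -7: -7A - 5B = -7.
Solving: A = \frac{27}{2}, B = - \frac{35}{2}.
So h(n) = - \frac{35 \left(-5\right)^{n}}{2} + \frac{27 \left(-7\right)^{n}}{2}.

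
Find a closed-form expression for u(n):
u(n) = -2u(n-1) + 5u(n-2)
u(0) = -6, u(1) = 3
Characteristic equation: x² + 2x - 5 = 0.
Discriminant Δ = (-2)² + 4·(5) = 24.
Roots r₁,₂ = (-2 ± √24)/2, so r₁ = -1 + \sqrt{6}, r₂ = - \sqrt{6} - 1.
General solution: u(n) = A·r₁^n + B·r₂^n.
From the initial conditions, A + B = -6 and r₁A + r₂B = 3.
Since r₁ - r₂ = √24: A = (3 - (-6)r₂)/√24 = -3 - \frac{\sqrt{6}}{4}, and B = -6 - A = -3 + \frac{\sqrt{6}}{4}.
So u(n) = \left(-3 - \frac{\sqrt{6}}{4}\right)\left(-1 + \sqrt{6}\right)^n + \left(-3 + \frac{\sqrt{6}}{4}\right)\left(- \sqrt{6} - 1\right)^n.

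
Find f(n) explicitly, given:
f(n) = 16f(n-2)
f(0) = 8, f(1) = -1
Characteristic equation: x² - 16 = 0, which factors as (x - (4))(x - (-4)) = 0.
Roots r₁ = 4, r₂ = -4 (distinct).
General solution: f(n) = A·(4)^n + B·(-4)^n.
From f(0) = 8: A + B = 8.
From f(1) = -1: 4A - 4B = -1.
Solving: A = \frac{31}{8}, B = \frac{33}{8}.
So f(n) = \frac{33 \left(-4\right)^{n}}{8} + \frac{31 \cdot 4^{n}}{8}.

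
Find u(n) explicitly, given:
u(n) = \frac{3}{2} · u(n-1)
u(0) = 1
Pure geometric recurrence with ratio \frac{3}{2}.
By induction u(n) = u(0) · (\frac{3}{2})^n = \left(\frac{3}{2}\right)^{n}.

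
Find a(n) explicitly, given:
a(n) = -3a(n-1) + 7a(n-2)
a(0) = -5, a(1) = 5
Characteristic equation: x² + 3x - 7 = 0.
Discriminant Δ = (-3)² + 4·(7) = 37.
Roots r₁,₂ = (-3 ± √37)/2, so r₁ = - \frac{3}{2} + \frac{\sqrt{37}}{2}, r₂ = - \frac{\sqrt{37}}{2} - \frac{3}{2}.
General solution: a(n) = A·r₁^n + B·r₂^n.
From the initial conditions, A + B = -5 and r₁A + r₂B = 5.
Since r₁ - r₂ = √37: A = (5 - (-5)r₂)/√37 = - \frac{5}{2} - \frac{5 \sqrt{37}}{74}, and B = -5 - A = - \frac{5}{2} + \frac{5 \sqrt{37}}{74}.
So a(n) = \left(- \frac{5}{2} - \frac{5 \sqrt{37}}{74}\right)\left(- \frac{3}{2} + \frac{\sqrt{37}}{2}\right)^n + \left(- \frac{5}{2} + \frac{5 \sqrt{37}}{74}\right)\left(- \frac{\sqrt{37}}{2} - \frac{3}{2}\right)^n.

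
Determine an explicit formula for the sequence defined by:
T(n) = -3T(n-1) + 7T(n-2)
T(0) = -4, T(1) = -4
Characteristic equation: x² + 3x - 7 = 0.
Discriminant Δ = (-3)² + 4·(7) = 37.
Roots r₁,₂ = (-3 ± √37)/2, so r₁ = - \frac{3}{2} + \frac{\sqrt{37}}{2}, r₂ = - \frac{\sqrt{37}}{2} - \frac{3}{2}.
General solution: T(n) = A·r₁^n + B·r₂^n.
From the initial conditions, A + B = -4 and r₁A + r₂B = -4.
Since r₁ - r₂ = √37: A = (-4 - (-4)r₂)/√37 = -2 - \frac{10 \sqrt{37}}{37}, and B = -4 - A = -2 + \frac{10 \sqrt{37}}{37}.
So T(n) = \left(-2 - \frac{10 \sqrt{37}}{37}\right)\left(- \frac{3}{2} + \frac{\sqrt{37}}{2}\right)^n + \left(-2 + \frac{10 \sqrt{37}}{37}\right)\left(- \frac{\sqrt{37}}{2} - \frac{3}{2}\right)^n.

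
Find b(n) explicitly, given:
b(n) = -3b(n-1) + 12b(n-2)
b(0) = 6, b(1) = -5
Characteristic equation: x² + 3x - 12 = 0.
Discriminant Δ = (-3)² + 4·(12) = 57.
Roots r₁,₂ = (-3 ± √57)/2, so r₁ = - \frac{3}{2} + \frac{\sqrt{57}}{2}, r₂ = - \frac{\sqrt{57}}{2} - \frac{3}{2}.
General solution: b(n) = A·r₁^n + B·r₂^n.
From the initial conditions, A + B = 6 and r₁A + r₂B = -5.
Since r₁ - r₂ = √57: A = (-5 - (6)r₂)/√57 = \frac{4 \sqrt{57}}{57} + 3, and B = 6 - A = 3 - \frac{4 \sqrt{57}}{57}.
So b(n) = \left(\frac{4 \sqrt{57}}{57} + 3\right)\left(- \frac{3}{2} + \frac{\sqrt{57}}{2}\right)^n + \left(3 - \frac{4 \sqrt{57}}{57}\right)\left(- \frac{\sqrt{57}}{2} - \frac{3}{2}\right)^n.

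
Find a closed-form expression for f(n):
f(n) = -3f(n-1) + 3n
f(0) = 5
First-order linear with linear forcing.
Homogeneous solution: f_h(n) = A·(-3)^n.
Try particular f_p(n) = pn + q. Substituting:
  pn + q = -3(p(n-1) + q) + 3n.
Matching the n-coefficient: p = -3p + 3 ⇒ p = \frac{3}{4}.
Matching constants: q = 3p - 3q ⇒ q = \frac{9}{16}.
General: f(n) = A·(-3)^n + \frac{3 n}{4} + \frac{9}{16}.
Apply f(0) = 5: A + \frac{9}{16} = 5 ⇒ A = \frac{71}{16}.
So f(n) = \frac{71 \left(-3\right)^{n}}{16} + \frac{3 n}{4} + \frac{9}{16}.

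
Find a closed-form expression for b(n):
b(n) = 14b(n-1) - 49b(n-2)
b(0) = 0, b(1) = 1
Characteristic equation: x² - 14x + 49 = 0, which is (x - (7))².
Repeated root r = 7.
General solution: b(n) = (A + Bn)·(7)^n.
From b(0) = 0: A = 0.
From b(1) = 1: (A + B)·(7) = 1 ⇒ B = \frac{1}{7}.
So b(n) = \left(\frac{n}{7}\right) \cdot (7)^n.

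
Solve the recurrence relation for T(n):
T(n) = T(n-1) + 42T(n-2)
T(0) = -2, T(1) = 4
Characteristic equation: x² - x - 42 = 0, which factors as (x - (7))(x - (-6)) = 0.
Roots r₁ = 7, r₂ = -6 (distinct).
General solution: T(n) = A·(7)^n + B·(-6)^n.
From T(0) = -2: A + B = -2.
From T(1) = 4: 7A - 6B = 4.
Solving: A = - \frac{8}{13}, B = - \frac{18}{13}.
So T(n) = - \frac{18 \left(-6\right)^{n}}{13} - \frac{8 \cdot 7^{n}}{13}.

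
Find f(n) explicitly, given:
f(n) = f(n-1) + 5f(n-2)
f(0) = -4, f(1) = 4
Characteristic equation: x² - x - 5 = 0.
Discriminant Δ = (1)² + 4·(5) = 21.
Roots r₁,₂ = (1 ± √21)/2, so r₁ = \frac{1}{2} + \frac{\sqrt{21}}{2}, r₂ = \frac{1}{2} - \frac{\sqrt{21}}{2}.
General solution: f(n) = A·r₁^n + B·r₂^n.
From the initial conditions, A + B = -4 and r₁A + r₂B = 4.
Since r₁ - r₂ = √21: A = (4 - (-4)r₂)/√21 = -2 + \frac{2 \sqrt{21}}{7}, and B = -4 - A = -2 - \frac{2 \sqrt{21}}{7}.
So f(n) = \left(-2 + \frac{2 \sqrt{21}}{7}\right)\left(\frac{1}{2} + \frac{\sqrt{21}}{2}\right)^n + \left(-2 - \frac{2 \sqrt{21}}{7}\right)\left(\frac{1}{2} - \frac{\sqrt{21}}{2}\right)^n.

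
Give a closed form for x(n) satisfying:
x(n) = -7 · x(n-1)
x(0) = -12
Pure geometric recurrence with ratio -7.
By induction x(n) = x(0) · (-7)^n = - 12 \left(-7\right)^{n}.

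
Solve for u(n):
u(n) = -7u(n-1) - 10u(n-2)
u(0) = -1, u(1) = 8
Characteristic equation: x² + 7x + 10 = 0, which factors as (x - (-5))(x - (-2)) = 0.
Roots r₁ = -5, r₂ = -2 (distinct).
General solution: u(n) = A·(-5)^n + B·(-2)^n.
From u(0) = -1: A + B = -1.
From u(1) = 8: -5A - 2B = 8.
Solving: A = -2, B = 1.
So u(n) = \left(-2\right)^{n} - 2 \left(-5\right)^{n}.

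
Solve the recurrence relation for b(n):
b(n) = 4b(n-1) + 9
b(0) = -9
First-order linear non-homogeneous.
Homogeneous solution: b_h(n) = A·(4)^n.
Try constant particular solution b_p = K: K = 4K + 9 ⇒ K = -3.
General: b(n) = A·(4)^n - 3.
Apply b(0) = -9: A - 3 = -9 ⇒ A = -6.
So b(n) = - 6 \cdot 4^{n} - 3.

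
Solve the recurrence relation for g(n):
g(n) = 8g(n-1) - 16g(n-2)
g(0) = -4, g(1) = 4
Characteristic equation: x² - 8x + 16 = 0, which is (x - (4))².
Repeated root r = 4.
General solution: g(n) = (A + Bn)·(4)^n.
From g(0) = -4: A = -4.
From g(1) = 4: (A + B)·(4) = 4 ⇒ B = 5.
So g(n) = \left(5 n - 4\right) \cdot (4)^n.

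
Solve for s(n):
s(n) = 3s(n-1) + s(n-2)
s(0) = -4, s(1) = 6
Characteristic equation: x² - 3x - 1 = 0.
Discriminant Δ = (3)² + 4·(1) = 13.
Roots r₁,₂ = (3 ± √13)/2, so r₁ = \frac{3}{2} + \frac{\sqrt{13}}{2}, r₂ = \frac{3}{2} - \frac{\sqrt{13}}{2}.
General solution: s(n) = A·r₁^n + B·r₂^n.
From the initial conditions, A + B = -4 and r₁A + r₂B = 6.
Since r₁ - r₂ = √13: A = (6 - (-4)r₂)/√13 = -2 + \frac{12 \sqrt{13}}{13}, and B = -4 - A = - \frac{12 \sqrt{13}}{13} - 2.
So s(n) = \left(-2 + \frac{12 \sqrt{13}}{13}\right)\left(\frac{3}{2} + \frac{\sqrt{13}}{2}\right)^n + \left(- \frac{12 \sqrt{13}}{13} - 2\right)\left(\frac{3}{2} - \frac{\sqrt{13}}{2}\right)^n.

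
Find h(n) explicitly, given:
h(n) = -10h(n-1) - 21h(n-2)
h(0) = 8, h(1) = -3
Characteristic equation: x² + 10x + 21 = 0, which factors as (x - (-7))(x - (-3)) = 0.
Roots r₁ = -7, r₂ = -3 (distinct).
General solution: h(n) = A·(-7)^n + B·(-3)^n.
From h(0) = 8: A + B = 8.
From h(1) = -3: -7A - 3B = -3.
Solving: A = - \frac{21}{4}, B = \frac{53}{4}.
So h(n) = \frac{53 \left(-3\right)^{n}}{4} - \frac{21 \left(-7\right)^{n}}{4}.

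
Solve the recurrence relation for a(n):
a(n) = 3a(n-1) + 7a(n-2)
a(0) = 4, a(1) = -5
Characteristic equation: x² - 3x - 7 = 0.
Discriminant Δ = (3)² + 4·(7) = 37.
Roots r₁,₂ = (3 ± √37)/2, so r₁ = \frac{3}{2} + \frac{\sqrt{37}}{2}, r₂ = \frac{3}{2} - \frac{\sqrt{37}}{2}.
General solution: a(n) = A·r₁^n + B·r₂^n.
From the initial conditions, A + B = 4 and r₁A + r₂B = -5.
Since r₁ - r₂ = √37: A = (-5 - (4)r₂)/√37 = 2 - \frac{11 \sqrt{37}}{37}, and B = 4 - A = \frac{11 \sqrt{37}}{37} + 2.
So a(n) = \left(2 - \frac{11 \sqrt{37}}{37}\right)\left(\frac{3}{2} + \frac{\sqrt{37}}{2}\right)^n + \left(\frac{11 \sqrt{37}}{37} + 2\right)\left(\frac{3}{2} - \frac{\sqrt{37}}{2}\right)^n.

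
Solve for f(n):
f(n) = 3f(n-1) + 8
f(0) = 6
First-order linear non-homogeneous.
Homogeneous solution: f_h(n) = A·(3)^n.
Try constant particular solution f_p = K: K = 3K + 8 ⇒ K = -4.
General: f(n) = A·(3)^n - 4.
Apply f(0) = 6: A - 4 = 6 ⇒ A = 10.
So f(n) = 10 \cdot 3^{n} - 4.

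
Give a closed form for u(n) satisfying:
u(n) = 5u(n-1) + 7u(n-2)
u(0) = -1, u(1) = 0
Characteristic equation: x² - 5x - 7 = 0.
Discriminant Δ = (5)² + 4·(7) = 53.
Roots r₁,₂ = (5 ± √53)/2, so r₁ = \frac{5}{2} + \frac{\sqrt{53}}{2}, r₂ = \frac{5}{2} - \frac{\sqrt{53}}{2}.
General solution: u(n) = A·r₁^n + B·r₂^n.
From the initial conditions, A + B = -1 and r₁A + r₂B = 0.
Since r₁ - r₂ = √53: A = (0 - (-1)r₂)/√53 = - \frac{1}{2} + \frac{5 \sqrt{53}}{106}, and B = -1 - A = - \frac{1}{2} - \frac{5 \sqrt{53}}{106}.
So u(n) = \left(- \frac{1}{2} + \frac{5 \sqrt{53}}{106}\right)\left(\frac{5}{2} + \frac{\sqrt{53}}{2}\right)^n + \left(- \frac{1}{2} - \frac{5 \sqrt{53}}{106}\right)\left(\frac{5}{2} - \frac{\sqrt{53}}{2}\right)^n.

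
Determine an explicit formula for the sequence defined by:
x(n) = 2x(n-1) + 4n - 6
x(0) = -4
First-order linear with linear forcing.
Homogeneous solution: x_h(n) = A·(2)^n.
Try particular x_p(n) = pn + q. Substituting:
  pn + q = 2(p(n-1) + q) + 4n - 6.
Matching the n-coefficient: p = 2p + 4 ⇒ p = -4.
Matching constants: q = -2p + 2q - 6 ⇒ q = -2.
General: x(n) = A·(2)^n - 4 n - 2.
Apply x(0) = -4: A - 2 = -4 ⇒ A = -2.
So x(n) = - 2 \cdot 2^{n} - 4 n - 2.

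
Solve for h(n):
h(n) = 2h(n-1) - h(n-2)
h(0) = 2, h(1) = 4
Characteristic equation: x² - 2x + 1 = 0, which is (x - (1))².
Repeated root r = 1.
General solution: h(n) = (A + Bn)·(1)^n.
From h(0) = 2: A = 2.
From h(1) = 4: (A + B)·(1) = 4 ⇒ B = 2.
So h(n) = \left(2 n + 2\right) \cdot (1)^n.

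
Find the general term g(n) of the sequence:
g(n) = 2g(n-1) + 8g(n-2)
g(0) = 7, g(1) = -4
Characteristic equation: x² - 2x - 8 = 0, which factors as (x - (-2))(x - (4)) = 0.
Roots r₁ = -2, r₂ = 4 (distinct).
General solution: g(n) = A·(-2)^n + B·(4)^n.
From g(0) = 7: A + B = 7.
From g(1) = -4: -2A + 4B = -4.
Solving: A = \frac{16}{3}, B = \frac{5}{3}.
So g(n) = \frac{16 \left(-2\right)^{n}}{3} + \frac{5 \cdot 4^{n}}{3}.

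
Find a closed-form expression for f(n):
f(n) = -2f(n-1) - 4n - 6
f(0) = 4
First-order linear with linear forcing.
Homogeneous solution: f_h(n) = A·(-2)^n.
Try particular f_p(n) = pn + q. Substituting:
  pn + q = -2(p(n-1) + q) - 4n - 6.
Matching the n-coefficient: p = -2p - 4 ⇒ p = - \frac{4}{3}.
Matching constants: q = 2p - 2q - 6 ⇒ q = - \frac{26}{9}.
General: f(n) = A·(-2)^n - \frac{4 n}{3} - \frac{26}{9}.
Apply f(0) = 4: A - \frac{26}{9} = 4 ⇒ A = \frac{62}{9}.
So f(n) = \frac{62 \left(-2\right)^{n}}{9} - \frac{4 n}{3} - \frac{26}{9}.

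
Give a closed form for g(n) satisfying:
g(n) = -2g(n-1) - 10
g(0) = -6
First-order linear non-homogeneous.
Homogeneous solution: g_h(n) = A·(-2)^n.
Try constant particular solution g_p = K: K = -2K - 10 ⇒ K = - \frac{10}{3}.
General: g(n) = A·(-2)^n - \frac{10}{3}.
Apply g(0) = -6: A - \frac{10}{3} = -6 ⇒ A = - \frac{8}{3}.
So g(n) = - \frac{8 \left(-2\right)^{n}}{3} - \frac{10}{3}.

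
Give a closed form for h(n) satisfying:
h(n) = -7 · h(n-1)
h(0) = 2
Pure geometric recurrence with ratio -7.
By induction h(n) = h(0) · (-7)^n = 2 \left(-7\right)^{n}.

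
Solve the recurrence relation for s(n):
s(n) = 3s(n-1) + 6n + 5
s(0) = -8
First-order linear with linear forcing.
Homogeneous solution: s_h(n) = A·(3)^n.
Try particular s_p(n) = pn + q. Substituting:
  pn + q = 3(p(n-1) + q) + 6n + 5.
Matching the n-coefficient: p = 3p + 6 ⇒ p = -3.
Matching constants: q = -3p + 3q + 5 ⇒ q = -7.
General: s(n) = A·(3)^n - 3 n - 7.
Apply s(0) = -8: A - 7 = -8 ⇒ A = -1.
So s(n) = - 3^{n} - 3 n - 7.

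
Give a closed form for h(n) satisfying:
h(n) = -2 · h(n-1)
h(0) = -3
Pure geometric recurrence with ratio -2.
By induction h(n) = h(0) · (-2)^n = - 3 \left(-2\right)^{n}.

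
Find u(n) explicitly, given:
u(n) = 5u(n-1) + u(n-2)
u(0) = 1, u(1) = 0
Characteristic equation: x² - 5x - 1 = 0.
Discriminant Δ = (5)² + 4·(1) = 29.
Roots r₁,₂ = (5 ± √29)/2, so r₁ = \frac{5}{2} + \frac{\sqrt{29}}{2}, r₂ = \frac{5}{2} - \frac{\sqrt{29}}{2}.
General solution: u(n) = A·r₁^n + B·r₂^n.
From the initial conditions, A + B = 1 and r₁A + r₂B = 0.
Since r₁ - r₂ = √29: A = (0 - (1)r₂)/√29 = \frac{1}{2} - \frac{5 \sqrt{29}}{58}, and B = 1 - A = \frac{5 \sqrt{29}}{58} + \frac{1}{2}.
So u(n) = \left(\frac{1}{2} - \frac{5 \sqrt{29}}{58}\right)\left(\frac{5}{2} + \frac{\sqrt{29}}{2}\right)^n + \left(\frac{5 \sqrt{29}}{58} + \frac{1}{2}\right)\left(\frac{5}{2} - \frac{\sqrt{29}}{2}\right)^n.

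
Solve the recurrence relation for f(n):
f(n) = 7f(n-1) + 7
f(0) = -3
First-order linear non-homogeneous.
Homogeneous solution: f_h(n) = A·(7)^n.
Try constant particular solution f_p = K: K = 7K + 7 ⇒ K = - \frac{7}{6}.
General: f(n) = A·(7)^n - \frac{7}{6}.
Apply f(0) = -3: A - \frac{7}{6} = -3 ⇒ A = - \frac{11}{6}.
So f(n) = - \frac{11 \cdot 7^{n}}{6} - \frac{7}{6}.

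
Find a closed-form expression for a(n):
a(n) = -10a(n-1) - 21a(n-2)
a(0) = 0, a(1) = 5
Characteristic equation: x² + 10x + 21 = 0, which factors as (x - (-7))(x - (-3)) = 0.
Roots r₁ = -7, r₂ = -3 (distinct).
General solution: a(n) = A·(-7)^n + B·(-3)^n.
From a(0) = 0: A + B = 0.
From a(1) = 5: -7A - 3B = 5.
Solving: A = - \frac{5}{4}, B = \frac{5}{4}.
So a(n) = \frac{5 \left(-3\right)^{n}}{4} - \frac{5 \left(-7\right)^{n}}{4}.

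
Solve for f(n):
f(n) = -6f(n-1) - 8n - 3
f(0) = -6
First-order linear with linear forcing.
Homogeneous solution: f_h(n) = A·(-6)^n.
Try particular f_p(n) = pn + q. Substituting:
  pn + q = -6(p(n-1) + q) - 8n - 3.
Matching the n-coefficient: p = -6p - 8 ⇒ p = - \frac{8}{7}.
Matching constants: q = 6p - 6q - 3 ⇒ q = - \frac{69}{49}.
General: f(n) = A·(-6)^n - \frac{8 n}{7} - \frac{69}{49}.
Apply f(0) = -6: A - \frac{69}{49} = -6 ⇒ A = - \frac{225}{49}.
So f(n) = - \frac{225 \left(-6\right)^{n}}{49} - \frac{8 n}{7} - \frac{69}{49}.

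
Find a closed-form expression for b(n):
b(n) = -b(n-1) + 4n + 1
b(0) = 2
First-order linear with linear forcing.
Homogeneous solution: b_h(n) = A·(-1)^n.
Try particular b_p(n) = pn + q. Substituting:
  pn + q = -(p(n-1) + q) + 4n + 1.
Matching the n-coefficient: p = -p + 4 ⇒ p = 2.
Matching constants: q = p - q + 1 ⇒ q = \frac{3}{2}.
General: b(n) = A·(-1)^n + 2 n + \frac{3}{2}.
Apply b(0) = 2: A + \frac{3}{2} = 2 ⇒ A = \frac{1}{2}.
So b(n) = \frac{\left(-1\right)^{n}}{2} + 2 n + \frac{3}{2}.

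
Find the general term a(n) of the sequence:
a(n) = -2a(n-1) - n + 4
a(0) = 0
First-order linear with linear forcing.
Homogeneous solution: a_h(n) = A·(-2)^n.
Try particular a_p(n) = pn + q. Substituting:
  pn + q = -2(p(n-1) + q) - n + 4.
Matching the n-coefficient: p = -2p - 1 ⇒ p = - \frac{1}{3}.
Matching constants: q = 2p - 2q + 4 ⇒ q = \frac{10}{9}.
General: a(n) = A·(-2)^n - \frac{n}{3} + \frac{10}{9}.
Apply a(0) = 0: A + \frac{10}{9} = 0 ⇒ A = - \frac{10}{9}.
So a(n) = - \frac{10 \left(-2\right)^{n}}{9} - \frac{n}{3} + \frac{10}{9}.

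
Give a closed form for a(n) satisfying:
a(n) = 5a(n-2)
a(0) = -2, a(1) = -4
Characteristic equation: x² - 5 = 0.
Discriminant Δ = (0)² + 4·(5) = 20.
Roots r₁,₂ = (0 ± √20)/2, so r₁ = \sqrt{5}, r₂ = - \sqrt{5}.
General solution: a(n) = A·r₁^n + B·r₂^n.
From the initial conditions, A + B = -2 and r₁A + r₂B = -4.
Since r₁ - r₂ = √20: A = (-4 - (-2)r₂)/√20 = -1 - \frac{2 \sqrt{5}}{5}, and B = -2 - A = -1 + \frac{2 \sqrt{5}}{5}.
So a(n) = \left(-1 - \frac{2 \sqrt{5}}{5}\right)\left(\sqrt{5}\right)^n + \left(-1 + \frac{2 \sqrt{5}}{5}\right)\left(- \sqrt{5}\right)^n.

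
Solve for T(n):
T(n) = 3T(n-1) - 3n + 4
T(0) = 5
First-order linear with linear forcing.
Homogeneous solution: T_h(n) = A·(3)^n.
Try particular T_p(n) = pn + q. Substituting:
  pn + q = 3(p(n-1) + q) - 3n + 4.
Matching the n-coefficient: p = 3p - 3 ⇒ p = \frac{3}{2}.
Matching constants: q = -3p + 3q + 4 ⇒ q = \frac{1}{4}.
General: T(n) = A·(3)^n + \frac{3 n}{2} + \frac{1}{4}.
Apply T(0) = 5: A + \frac{1}{4} = 5 ⇒ A = \frac{19}{4}.
So T(n) = \frac{19 \cdot 3^{n}}{4} + \frac{3 n}{2} + \frac{1}{4}.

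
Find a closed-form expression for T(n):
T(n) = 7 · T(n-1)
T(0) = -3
Pure geometric recurrence with ratio 7.
By induction T(n) = T(0) · (7)^n = - 3 \cdot 7^{n}.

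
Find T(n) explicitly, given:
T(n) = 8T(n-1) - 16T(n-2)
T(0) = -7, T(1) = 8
Characteristic equation: x² - 8x + 16 = 0, which is (x - (4))².
Repeated root r = 4.
General solution: T(n) = (A + Bn)·(4)^n.
From T(0) = -7: A = -7.
From T(1) = 8: (A + B)·(4) = 8 ⇒ B = 9.
So T(n) = \left(9 n - 7\right) \cdot (4)^n.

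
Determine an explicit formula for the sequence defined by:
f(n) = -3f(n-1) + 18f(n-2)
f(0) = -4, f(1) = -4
Characteristic equation: x² + 3x - 18 = 0, which factors as (x - (-6))(x - (3)) = 0.
Roots r₁ = -6, r₂ = 3 (distinct).
General solution: f(n) = A·(-6)^n + B·(3)^n.
From f(0) = -4: A + B = -4.
From f(1) = -4: -6A + 3B = -4.
Solving: A = - \frac{8}{9}, B = - \frac{28}{9}.
So f(n) = - \frac{8 \left(-6\right)^{n}}{9} - \frac{28 \cdot 3^{n}}{9}.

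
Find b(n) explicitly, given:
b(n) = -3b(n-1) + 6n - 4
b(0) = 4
First-order linear with linear forcing.
Homogeneous solution: b_h(n) = A·(-3)^n.
Try particular b_p(n) = pn + q. Substituting:
  pn + q = -3(p(n-1) + q) + 6n - 4.
Matching the n-coefficient: p = -3p + 6 ⇒ p = \frac{3}{2}.
Matching constants: q = 3p - 3q - 4 ⇒ q = \frac{1}{8}.
General: b(n) = A·(-3)^n + \frac{3 n}{2} + \frac{1}{8}.
Apply b(0) = 4: A + \frac{1}{8} = 4 ⇒ A = \frac{31}{8}.
So b(n) = \frac{31 \left(-3\right)^{n}}{8} + \frac{3 n}{2} + \frac{1}{8}.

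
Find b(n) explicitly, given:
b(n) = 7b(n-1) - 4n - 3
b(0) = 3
First-order linear with linear forcing.
Homogeneous solution: b_h(n) = A·(7)^n.
Try particular b_p(n) = pn + q. Substituting:
  pn + q = 7(p(n-1) + q) - 4n - 3.
Matching the n-coefficient: p = 7p - 4 ⇒ p = \frac{2}{3}.
Matching constants: q = -7p + 7q - 3 ⇒ q = \frac{23}{18}.
General: b(n) = A·(7)^n + \frac{2 n}{3} + \frac{23}{18}.
Apply b(0) = 3: A + \frac{23}{18} = 3 ⇒ A = \frac{31}{18}.
So b(n) = \frac{31 \cdot 7^{n}}{18} + \frac{2 n}{3} + \frac{23}{18}.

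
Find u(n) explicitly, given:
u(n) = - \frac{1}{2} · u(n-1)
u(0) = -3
Pure geometric recurrence with ratio - \frac{1}{2}.
By induction u(n) = u(0) · (- \frac{1}{2})^n = - 3 \left(- \frac{1}{2}\right)^{n}.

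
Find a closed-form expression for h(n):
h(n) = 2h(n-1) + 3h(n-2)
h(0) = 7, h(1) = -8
Characteristic equation: x² - 2x - 3 = 0, which factors as (x - (-1))(x - (3)) = 0.
Roots r₁ = -1, r₂ = 3 (distinct).
General solution: h(n) = A·(-1)^n + B·(3)^n.
From h(0) = 7: A + B = 7.
From h(1) = -8: -A + 3B = -8.
Solving: A = \frac{29}{4}, B = - \frac{1}{4}.
So h(n) = \frac{29 \left(-1\right)^{n}}{4} - \frac{3^{n}}{4}.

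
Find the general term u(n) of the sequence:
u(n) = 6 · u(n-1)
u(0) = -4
Pure geometric recurrence with ratio 6.
By induction u(n) = u(0) · (6)^n = - 4 \cdot 6^{n}.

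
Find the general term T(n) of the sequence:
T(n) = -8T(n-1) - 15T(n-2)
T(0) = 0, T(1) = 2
Characteristic equation: x² + 8x + 15 = 0, which factors as (x - (-3))(x - (-5)) = 0.
Roots r₁ = -3, r₂ = -5 (distinct).
General solution: T(n) = A·(-3)^n + B·(-5)^n.
From T(0) = 0: A + B = 0.
From T(1) = 2: -3A - 5B = 2.
Solving: A = 1, B = -1.
So T(n) = \left(-3\right)^{n} - \left(-5\right)^{n}.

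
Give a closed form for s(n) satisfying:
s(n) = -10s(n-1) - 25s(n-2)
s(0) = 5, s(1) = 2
Characteristic equation: x² + 10x + 25 = 0, which is (x - (-5))².
Repeated root r = -5.
General solution: s(n) = (A + Bn)·(-5)^n.
From s(0) = 5: A = 5.
From s(1) = 2: (A + B)·(-5) = 2 ⇒ B = - \frac{27}{5}.
So s(n) = \left(5 - \frac{27 n}{5}\right) \cdot (-5)^n.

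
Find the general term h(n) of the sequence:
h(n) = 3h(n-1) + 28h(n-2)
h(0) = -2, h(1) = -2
Characteristic equation: x² - 3x - 28 = 0, which factors as (x - (7))(x - (-4)) = 0.
Roots r₁ = 7, r₂ = -4 (distinct).
General solution: h(n) = A·(7)^n + B·(-4)^n.
From h(0) = -2: A + B = -2.
From h(1) = -2: 7A - 4B = -2.
Solving: A = - \frac{10}{11}, B = - \frac{12}{11}.
So h(n) = - \frac{12 \left(-4\right)^{n}}{11} - \frac{10 \cdot 7^{n}}{11}.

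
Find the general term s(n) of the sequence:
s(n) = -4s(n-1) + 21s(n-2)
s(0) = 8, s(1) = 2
Characteristic equation: x² + 4x - 21 = 0, which factors as (x - (-7))(x - (3)) = 0.
Roots r₁ = -7, r₂ = 3 (distinct).
General solution: s(n) = A·(-7)^n + B·(3)^n.
From s(0) = 8: A + B = 8.
From s(1) = 2: -7A + 3B = 2.
Solving: A = \frac{11}{5}, B = \frac{29}{5}.
So s(n) = \frac{11 \left(-7\right)^{n}}{5} + \frac{29 \cdot 3^{n}}{5}.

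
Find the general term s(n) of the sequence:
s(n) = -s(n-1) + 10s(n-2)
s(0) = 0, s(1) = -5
Characteristic equation: x² + x - 10 = 0.
Discriminant Δ = (-1)² + 4·(10) = 41.
Roots r₁,₂ = (-1 ± √41)/2, so r₁ = - \frac{1}{2} + \frac{\sqrt{41}}{2}, r₂ = - \frac{\sqrt{41}}{2} - \frac{1}{2}.
General solution: s(n) = A·r₁^n + B·r₂^n.
From the initial conditions, A + B = 0 and r₁A + r₂B = -5.
Since r₁ - r₂ = √41: A = (-5 - (0)r₂)/√41 = - \frac{5 \sqrt{41}}{41}, and B = 0 - A = \frac{5 \sqrt{41}}{41}.
So s(n) = \left(- \frac{5 \sqrt{41}}{41}\right)\left(- \frac{1}{2} + \frac{\sqrt{41}}{2}\right)^n + \left(\frac{5 \sqrt{41}}{41}\right)\left(- \frac{\sqrt{41}}{2} - \frac{1}{2}\right)^n.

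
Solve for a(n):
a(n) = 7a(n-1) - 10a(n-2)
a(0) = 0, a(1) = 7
Characteristic equation: x² - 7x + 10 = 0, which factors as (x - (5))(x - (2)) = 0.
Roots r₁ = 5, r₂ = 2 (distinct).
General solution: a(n) = A·(5)^n + B·(2)^n.
From a(0) = 0: A + B = 0.
From a(1) = 7: 5A + 2B = 7.
Solving: A = \frac{7}{3}, B = - \frac{7}{3}.
So a(n) = - \frac{7 \cdot 2^{n}}{3} + \frac{7 \cdot 5^{n}}{3}.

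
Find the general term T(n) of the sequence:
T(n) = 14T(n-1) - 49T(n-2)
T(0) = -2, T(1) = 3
Characteristic equation: x² - 14x + 49 = 0, which is (x - (7))².
Repeated root r = 7.
General solution: T(n) = (A + Bn)·(7)^n.
From T(0) = -2: A = -2.
From T(1) = 3: (A + B)·(7) = 3 ⇒ B = \frac{17}{7}.
So T(n) = \left(\frac{17 n}{7} - 2\right) \cdot (7)^n.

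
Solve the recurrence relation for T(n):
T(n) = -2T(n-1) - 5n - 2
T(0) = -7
First-order linear with linear forcing.
Homogeneous solution: T_h(n) = A·(-2)^n.
Try particular T_p(n) = pn + q. Substituting:
  pn + q = -2(p(n-1) + q) - 5n - 2.
Matching the n-coefficient: p = -2p - 5 ⇒ p = - \frac{5}{3}.
Matching constants: q = 2p - 2q - 2 ⇒ q = - \frac{16}{9}.
General: T(n) = A·(-2)^n - \frac{5 n}{3} - \frac{16}{9}.
Apply T(0) = -7: A - \frac{16}{9} = -7 ⇒ A = - \frac{47}{9}.
So T(n) = - \frac{47 \left(-2\right)^{n}}{9} - \frac{5 n}{3} - \frac{16}{9}.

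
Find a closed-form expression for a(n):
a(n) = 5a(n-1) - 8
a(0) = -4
First-order linear non-homogeneous.
Homogeneous solution: a_h(n) = A·(5)^n.
Try constant particular solution a_p = K: K = 5K - 8 ⇒ K = 2.
General: a(n) = A·(5)^n + 2.
Apply a(0) = -4: A + 2 = -4 ⇒ A = -6.
So a(n) = 2 - 6 \cdot 5^{n}.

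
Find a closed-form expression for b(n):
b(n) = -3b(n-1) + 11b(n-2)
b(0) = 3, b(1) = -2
Characteristic equation: x² + 3x - 11 = 0.
Discriminant Δ = (-3)² + 4·(11) = 53.
Roots r₁,₂ = (-3 ± √53)/2, so r₁ = - \frac{3}{2} + \frac{\sqrt{53}}{2}, r₂ = - \frac{\sqrt{53}}{2} - \frac{3}{2}.
General solution: b(n) = A·r₁^n + B·r₂^n.
From the initial conditions, A + B = 3 and r₁A + r₂B = -2.
Since r₁ - r₂ = √53: A = (-2 - (3)r₂)/√53 = \frac{5 \sqrt{53}}{106} + \frac{3}{2}, and B = 3 - A = \frac{3}{2} - \frac{5 \sqrt{53}}{106}.
So b(n) = \left(\frac{5 \sqrt{53}}{106} + \frac{3}{2}\right)\left(- \frac{3}{2} + \frac{\sqrt{53}}{2}\right)^n + \left(\frac{3}{2} - \frac{5 \sqrt{53}}{106}\right)\left(- \frac{\sqrt{53}}{2} - \frac{3}{2}\right)^n.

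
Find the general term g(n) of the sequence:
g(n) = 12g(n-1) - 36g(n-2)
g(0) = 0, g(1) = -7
Characteristic equation: x² - 12x + 36 = 0, which is (x - (6))².
Repeated root r = 6.
General solution: g(n) = (A + Bn)·(6)^n.
From g(0) = 0: A = 0.
From g(1) = -7: (A + B)·(6) = -7 ⇒ B = - \frac{7}{6}.
So g(n) = \left(- \frac{7 n}{6}\right) \cdot (6)^n.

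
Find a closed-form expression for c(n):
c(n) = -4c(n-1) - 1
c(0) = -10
First-order linear non-homogeneous.
Homogeneous solution: c_h(n) = A·(-4)^n.
Try constant particular solution c_p = K: K = -4K - 1 ⇒ K = - \frac{1}{5}.
General: c(n) = A·(-4)^n - \frac{1}{5}.
Apply c(0) = -10: A - \frac{1}{5} = -10 ⇒ A = - \frac{49}{5}.
So c(n) = - \frac{49 \left(-4\right)^{n}}{5} - \frac{1}{5}.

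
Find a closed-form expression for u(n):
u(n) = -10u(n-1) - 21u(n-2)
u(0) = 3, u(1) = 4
Characteristic equation: x² + 10x + 21 = 0, which factors as (x - (-7))(x - (-3)) = 0.
Roots r₁ = -7, r₂ = -3 (distinct).
General solution: u(n) = A·(-7)^n + B·(-3)^n.
From u(0) = 3: A + B = 3.
From u(1) = 4: -7A - 3B = 4.
Solving: A = - \frac{13}{4}, B = \frac{25}{4}.
So u(n) = \frac{25 \left(-3\right)^{n}}{4} - \frac{13 \left(-7\right)^{n}}{4}.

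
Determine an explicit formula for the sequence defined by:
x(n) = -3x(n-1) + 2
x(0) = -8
First-order linear non-homogeneous.
Homogeneous solution: x_h(n) = A·(-3)^n.
Try constant particular solution x_p = K: K = -3K + 2 ⇒ K = \frac{1}{2}.
General: x(n) = A·(-3)^n + \frac{1}{2}.
Apply x(0) = -8: A + \frac{1}{2} = -8 ⇒ A = - \frac{17}{2}.
So x(n) = \frac{1}{2} - \frac{17 \left(-3\right)^{n}}{2}.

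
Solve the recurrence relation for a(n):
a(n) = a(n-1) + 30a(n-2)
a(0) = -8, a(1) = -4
Characteristic equation: x² - x - 30 = 0, which factors as (x - (6))(x - (-5)) = 0.
Roots r₁ = 6, r₂ = -5 (distinct).
General solution: a(n) = A·(6)^n + B·(-5)^n.
From a(0) = -8: A + B = -8.
From a(1) = -4: 6A - 5B = -4.
Solving: A = -4, B = -4.
So a(n) = - 4 \left(-5\right)^{n} - 4 \cdot 6^{n}.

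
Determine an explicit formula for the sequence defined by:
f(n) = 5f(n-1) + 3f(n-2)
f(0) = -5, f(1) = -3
Characteristic equation: x² - 5x - 3 = 0.
Discriminant Δ = (5)² + 4·(3) = 37.
Roots r₁,₂ = (5 ± √37)/2, so r₁ = \frac{5}{2} + \frac{\sqrt{37}}{2}, r₂ = \frac{5}{2} - \frac{\sqrt{37}}{2}.
General solution: f(n) = A·r₁^n + B·r₂^n.
From the initial conditions, A + B = -5 and r₁A + r₂B = -3.
Since r₁ - r₂ = √37: A = (-3 - (-5)r₂)/√37 = - \frac{5}{2} + \frac{19 \sqrt{37}}{74}, and B = -5 - A = - \frac{5}{2} - \frac{19 \sqrt{37}}{74}.
So f(n) = \left(- \frac{5}{2} + \frac{19 \sqrt{37}}{74}\right)\left(\frac{5}{2} + \frac{\sqrt{37}}{2}\right)^n + \left(- \frac{5}{2} - \frac{19 \sqrt{37}}{74}\right)\left(\frac{5}{2} - \frac{\sqrt{37}}{2}\right)^n.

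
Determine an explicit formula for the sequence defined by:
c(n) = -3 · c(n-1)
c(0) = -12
Pure geometric recurrence with ratio -3.
By induction c(n) = c(0) · (-3)^n = - 12 \left(-3\right)^{n}.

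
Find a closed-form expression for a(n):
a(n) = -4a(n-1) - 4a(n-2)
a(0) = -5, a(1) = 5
Characteristic equation: x² + 4x + 4 = 0, which is (x - (-2))².
Repeated root r = -2.
General solution: a(n) = (A + Bn)·(-2)^n.
From a(0) = -5: A = -5.
From a(1) = 5: (A + B)·(-2) = 5 ⇒ B = \frac{5}{2}.
So a(n) = \left(\frac{5 n}{2} - 5\right) \cdot (-2)^n.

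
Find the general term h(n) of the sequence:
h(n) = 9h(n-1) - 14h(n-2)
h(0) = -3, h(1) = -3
Characteristic equation: x² - 9x + 14 = 0, which factors as (x - (7))(x - (2)) = 0.
Roots r₁ = 7, r₂ = 2 (distinct).
General solution: h(n) = A·(7)^n + B·(2)^n.
From h(0) = -3: A + B = -3.
From h(1) = -3: 7A + 2B = -3.
Solving: A = \frac{3}{5}, B = - \frac{18}{5}.
So h(n) = - \frac{18 \cdot 2^{n}}{5} + \frac{3 \cdot 7^{n}}{5}.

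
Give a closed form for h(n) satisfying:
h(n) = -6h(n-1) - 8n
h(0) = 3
First-order linear with linear forcing.
Homogeneous solution: h_h(n) = A·(-6)^n.
Try particular h_p(n) = pn + q. Substituting:
  pn + q = -6(p(n-1) + q) - 8n.
Matching the n-coefficient: p = -6p - 8 ⇒ p = - \frac{8}{7}.
Matching constants: q = 6p - 6q ⇒ q = - \frac{48}{49}.
General: h(n) = A·(-6)^n - \frac{8 n}{7} - \frac{48}{49}.
Apply h(0) = 3: A - \frac{48}{49} = 3 ⇒ A = \frac{195}{49}.
So h(n) = \frac{195 \left(-6\right)^{n}}{49} - \frac{8 n}{7} - \frac{48}{49}.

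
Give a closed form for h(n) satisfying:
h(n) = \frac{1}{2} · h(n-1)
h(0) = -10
Pure geometric recurrence with ratio \frac{1}{2}.
By induction h(n) = h(0) · (\frac{1}{2})^n = - 10 \cdot 2^{- n}.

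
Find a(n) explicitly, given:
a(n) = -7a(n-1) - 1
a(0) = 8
First-order linear non-homogeneous.
Homogeneous solution: a_h(n) = A·(-7)^n.
Try constant particular solution a_p = K: K = -7K - 1 ⇒ K = - \frac{1}{8}.
General: a(n) = A·(-7)^n - \frac{1}{8}.
Apply a(0) = 8: A - \frac{1}{8} = 8 ⇒ A = \frac{65}{8}.
So a(n) = \frac{65 \left(-7\right)^{n}}{8} - \frac{1}{8}.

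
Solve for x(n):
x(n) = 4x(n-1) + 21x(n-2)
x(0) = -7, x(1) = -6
Characteristic equation: x² - 4x - 21 = 0, which factors as (x - (-3))(x - (7)) = 0.
Roots r₁ = -3, r₂ = 7 (distinct).
General solution: x(n) = A·(-3)^n + B·(7)^n.
From x(0) = -7: A + B = -7.
From x(1) = -6: -3A + 7B = -6.
Solving: A = - \frac{43}{10}, B = - \frac{27}{10}.
So x(n) = - \frac{43 \left(-3\right)^{n}}{10} - \frac{27 \cdot 7^{n}}{10}.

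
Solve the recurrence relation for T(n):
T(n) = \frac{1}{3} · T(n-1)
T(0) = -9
Pure geometric recurrence with ratio \frac{1}{3}.
By induction T(n) = T(0) · (\frac{1}{3})^n = - 9 \cdot 3^{- n}.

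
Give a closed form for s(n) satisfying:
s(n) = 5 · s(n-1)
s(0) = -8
Pure geometric recurrence with ratio 5.
By induction s(n) = s(0) · (5)^n = - 8 \cdot 5^{n}.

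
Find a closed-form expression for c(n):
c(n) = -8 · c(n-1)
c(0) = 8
Pure geometric recurrence with ratio -8.
By induction c(n) = c(0) · (-8)^n = 8 \left(-8\right)^{n}.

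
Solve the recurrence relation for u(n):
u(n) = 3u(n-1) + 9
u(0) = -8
First-order linear non-homogeneous.
Homogeneous solution: u_h(n) = A·(3)^n.
Try constant particular solution u_p = K: K = 3K + 9 ⇒ K = - \frac{9}{2}.
General: u(n) = A·(3)^n - \frac{9}{2}.
Apply u(0) = -8: A - \frac{9}{2} = -8 ⇒ A = - \frac{7}{2}.
So u(n) = - \frac{7 \cdot 3^{n}}{2} - \frac{9}{2}.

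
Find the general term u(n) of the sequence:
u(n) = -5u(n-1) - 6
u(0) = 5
First-order linear non-homogeneous.
Homogeneous solution: u_h(n) = A·(-5)^n.
Try constant particular solution u_p = K: K = -5K - 6 ⇒ K = -1.
General: u(n) = A·(-5)^n - 1.
Apply u(0) = 5: A - 1 = 5 ⇒ A = 6.
So u(n) = 6 \left(-5\right)^{n} - 1.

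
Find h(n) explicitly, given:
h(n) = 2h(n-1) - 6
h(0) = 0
First-order linear non-homogeneous.
Homogeneous solution: h_h(n) = A·(2)^n.
Try constant particular solution h_p = K: K = 2K - 6 ⇒ K = 6.
General: h(n) = A·(2)^n + 6.
Apply h(0) = 0: A + 6 = 0 ⇒ A = -6.
So h(n) = 6 - 6 \cdot 2^{n}.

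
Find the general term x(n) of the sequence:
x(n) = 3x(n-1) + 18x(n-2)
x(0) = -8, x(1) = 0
Characteristic equation: x² - 3x - 18 = 0, which factors as (x - (6))(x - (-3)) = 0.
Roots r₁ = 6, r₂ = -3 (distinct).
General solution: x(n) = A·(6)^n + B·(-3)^n.
From x(0) = -8: A + B = -8.
From x(1) = 0: 6A - 3B = 0.
Solving: A = - \frac{8}{3}, B = - \frac{16}{3}.
So x(n) = - \frac{16 \left(-3\right)^{n}}{3} - \frac{8 \cdot 6^{n}}{3}.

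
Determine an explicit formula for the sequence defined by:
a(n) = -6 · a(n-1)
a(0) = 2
Pure geometric recurrence with ratio -6.
By induction a(n) = a(0) · (-6)^n = 2 \left(-6\right)^{n}.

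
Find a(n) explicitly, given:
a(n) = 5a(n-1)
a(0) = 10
This is a homogeneous first-order recurrence with ratio 5.
By induction a(n) = a(0) · (5)^n = 10 \cdot 5^{n}.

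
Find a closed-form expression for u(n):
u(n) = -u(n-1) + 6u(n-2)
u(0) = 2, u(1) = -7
Characteristic equation: x² + x - 6 = 0, which factors as (x - (2))(x - (-3)) = 0.
Roots r₁ = 2, r₂ = -3 (distinct).
General solution: u(n) = A·(2)^n + B·(-3)^n.
From u(0) = 2: A + B = 2.
From u(1) = -7: 2A - 3B = -7.
Solving: A = - \frac{1}{5}, B = \frac{11}{5}.
So u(n) = \frac{11 \left(-3\right)^{n}}{5} - \frac{2^{n}}{5}.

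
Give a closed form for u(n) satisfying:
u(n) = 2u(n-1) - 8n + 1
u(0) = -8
First-order linear with linear forcing.
Homogeneous solution: u_h(n) = A·(2)^n.
Try particular u_p(n) = pn + q. Substituting:
  pn + q = 2(p(n-1) + q) - 8n + 1.
Matching the n-coefficient: p = 2p - 8 ⇒ p = 8.
Matching constants: q = -2p + 2q + 1 ⇒ q = 15.
General: u(n) = A·(2)^n + 8 n + 15.
Apply u(0) = -8: A + 15 = -8 ⇒ A = -23.
So u(n) = - 23 \cdot 2^{n} + 8 n + 15.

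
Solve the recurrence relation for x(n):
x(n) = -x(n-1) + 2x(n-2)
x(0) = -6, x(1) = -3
Characteristic equation: x² + x - 2 = 0, which factors as (x - (1))(x - (-2)) = 0.
Roots r₁ = 1, r₂ = -2 (distinct).
General solution: x(n) = A·(1)^n + B·(-2)^n.
From x(0) = -6: A + B = -6.
From x(1) = -3: A - 2B = -3.
Solving: A = -5, B = -1.
So x(n) = - \left(-2\right)^{n} - 5.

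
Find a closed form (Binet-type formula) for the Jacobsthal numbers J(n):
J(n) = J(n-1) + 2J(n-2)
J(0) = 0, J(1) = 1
This is the Jacobsthal sequence.
Characteristic equation: x² - x - 2 = 0; roots r₁ = 2, r₂ = -1.
General: J(n) = A·r₁^n + B·r₂^n. Solving with J(0)=0, J(1)=1 gives A = \frac{1}{3}, B = - \frac{1}{3}.
So J(n) = - \frac{\left(-1\right)^{n}}{3} + \frac{2^{n}}{3}.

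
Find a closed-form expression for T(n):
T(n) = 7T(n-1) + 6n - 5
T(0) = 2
First-order linear with linear forcing.
Homogeneous solution: T_h(n) = A·(7)^n.
Try particular T_p(n) = pn + q. Substituting:
  pn + q = 7(p(n-1) + q) + 6n - 5.
Matching the n-coefficient: p = 7p + 6 ⇒ p = -1.
Matching constants: q = -7p + 7q - 5 ⇒ q = - \frac{1}{3}.
General: T(n) = A·(7)^n - n - \frac{1}{3}.
Apply T(0) = 2: A - \frac{1}{3} = 2 ⇒ A = \frac{7}{3}.
So T(n) = \frac{7 \cdot 7^{n}}{3} - n - \frac{1}{3}.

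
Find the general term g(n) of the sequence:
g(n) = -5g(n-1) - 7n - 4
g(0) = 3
First-order linear with linear forcing.
Homogeneous solution: g_h(n) = A·(-5)^n.
Try particular g_p(n) = pn + q. Substituting:
  pn + q = -5(p(n-1) + q) - 7n - 4.
Matching the n-coefficient: p = -5p - 7 ⇒ p = - \frac{7}{6}.
Matching constants: q = 5p - 5q - 4 ⇒ q = - \frac{59}{36}.
General: g(n) = A·(-5)^n - \frac{7 n}{6} - \frac{59}{36}.
Apply g(0) = 3: A - \frac{59}{36} = 3 ⇒ A = \frac{167}{36}.
So g(n) = \frac{167 \left(-5\right)^{n}}{36} - \frac{7 n}{6} - \frac{59}{36}.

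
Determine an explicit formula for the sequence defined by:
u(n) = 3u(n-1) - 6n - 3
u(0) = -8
First-order linear with linear forcing.
Homogeneous solution: u_h(n) = A·(3)^n.
Try particular u_p(n) = pn + q. Substituting:
  pn + q = 3(p(n-1) + q) - 6n - 3.
Matching the n-coefficient: p = 3p - 6 ⇒ p = 3.
Matching constants: q = -3p + 3q - 3 ⇒ q = 6.
General: u(n) = A·(3)^n + 3 n + 6.
Apply u(0) = -8: A + 6 = -8 ⇒ A = -14.
So u(n) = - 14 \cdot 3^{n} + 3 n + 6.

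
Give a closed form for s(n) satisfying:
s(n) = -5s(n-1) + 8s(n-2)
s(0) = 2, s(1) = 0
Characteristic equation: x² + 5x - 8 = 0.
Discriminant Δ = (-5)² + 4·(8) = 57.
Roots r₁,₂ = (-5 ± √57)/2, so r₁ = - \frac{5}{2} + \frac{\sqrt{57}}{2}, r₂ = - \frac{\sqrt{57}}{2} - \frac{5}{2}.
General solution: s(n) = A·r₁^n + B·r₂^n.
From the initial conditions, A + B = 2 and r₁A + r₂B = 0.
Since r₁ - r₂ = √57: A = (0 - (2)r₂)/√57 = \frac{5 \sqrt{57}}{57} + 1, and B = 2 - A = 1 - \frac{5 \sqrt{57}}{57}.
So s(n) = \left(\frac{5 \sqrt{57}}{57} + 1\right)\left(- \frac{5}{2} + \frac{\sqrt{57}}{2}\right)^n + \left(1 - \frac{5 \sqrt{57}}{57}\right)\left(- \frac{\sqrt{57}}{2} - \frac{5}{2}\right)^n.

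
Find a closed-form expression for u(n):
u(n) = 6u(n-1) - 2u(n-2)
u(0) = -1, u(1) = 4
Characteristic equation: x² - 6x + 2 = 0.
Discriminant Δ = (6)² + 4·(-2) = 28.
Roots r₁,₂ = (6 ± √28)/2, so r₁ = \sqrt{7} + 3, r₂ = 3 - \sqrt{7}.
General solution: u(n) = A·r₁^n + B·r₂^n.
From the initial conditions, A + B = -1 and r₁A + r₂B = 4.
Since r₁ - r₂ = √28: A = (4 - (-1)r₂)/√28 = - \frac{1}{2} + \frac{\sqrt{7}}{2}, and B = -1 - A = - \frac{\sqrt{7}}{2} - \frac{1}{2}.
So u(n) = \left(- \frac{1}{2} + \frac{\sqrt{7}}{2}\right)\left(\sqrt{7} + 3\right)^n + \left(- \frac{\sqrt{7}}{2} - \frac{1}{2}\right)\left(3 - \sqrt{7}\right)^n.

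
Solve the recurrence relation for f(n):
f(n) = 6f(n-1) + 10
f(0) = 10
First-order linear non-homogeneous.
Homogeneous solution: f_h(n) = A·(6)^n.
Try constant particular solution f_p = K: K = 6K + 10 ⇒ K = -2.
General: f(n) = A·(6)^n - 2.
Apply f(0) = 10: A - 2 = 10 ⇒ A = 12.
So f(n) = 12 \cdot 6^{n} - 2.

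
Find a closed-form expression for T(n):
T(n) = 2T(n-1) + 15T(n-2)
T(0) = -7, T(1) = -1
Characteristic equation: x² - 2x - 15 = 0, which factors as (x - (-3))(x - (5)) = 0.
Roots r₁ = -3, r₂ = 5 (distinct).
General solution: T(n) = A·(-3)^n + B·(5)^n.
From T(0) = -7: A + B = -7.
From T(1) = -1: -3A + 5B = -1.
Solving: A = - \frac{17}{4}, B = - \frac{11}{4}.
So T(n) = - \frac{17 \left(-3\right)^{n}}{4} - \frac{11 \cdot 5^{n}}{4}.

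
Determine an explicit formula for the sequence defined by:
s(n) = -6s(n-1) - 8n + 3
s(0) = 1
First-order linear with linear forcing.
Homogeneous solution: s_h(n) = A·(-6)^n.
Try particular s_p(n) = pn + q. Substituting:
  pn + q = -6(p(n-1) + q) - 8n + 3.
Matching the n-coefficient: p = -6p - 8 ⇒ p = - \frac{8}{7}.
Matching constants: q = 6p - 6q + 3 ⇒ q = - \frac{27}{49}.
General: s(n) = A·(-6)^n - \frac{8 n}{7} - \frac{27}{49}.
Apply s(0) = 1: A - \frac{27}{49} = 1 ⇒ A = \frac{76}{49}.
So s(n) = \frac{76 \left(-6\right)^{n}}{49} - \frac{8 n}{7} - \frac{27}{49}.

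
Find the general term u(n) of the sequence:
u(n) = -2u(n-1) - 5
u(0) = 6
First-order linear non-homogeneous.
Homogeneous solution: u_h(n) = A·(-2)^n.
Try constant particular solution u_p = K: K = -2K - 5 ⇒ K = - \frac{5}{3}.
General: u(n) = A·(-2)^n - \frac{5}{3}.
Apply u(0) = 6: A - \frac{5}{3} = 6 ⇒ A = \frac{23}{3}.
So u(n) = \frac{23 \left(-2\right)^{n}}{3} - \frac{5}{3}.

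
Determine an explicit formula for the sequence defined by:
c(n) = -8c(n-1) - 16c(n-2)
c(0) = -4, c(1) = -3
Characteristic equation: x² + 8x + 16 = 0, which is (x - (-4))².
Repeated root r = -4.
General solution: c(n) = (A + Bn)·(-4)^n.
From c(0) = -4: A = -4.
From c(1) = -3: (A + B)·(-4) = -3 ⇒ B = \frac{19}{4}.
So c(n) = \left(\frac{19 n}{4} - 4\right) \cdot (-4)^n.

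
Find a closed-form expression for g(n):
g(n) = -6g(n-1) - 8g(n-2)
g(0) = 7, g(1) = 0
Characteristic equation: x² + 6x + 8 = 0, which factors as (x - (-2))(x - (-4)) = 0.
Roots r₁ = -2, r₂ = -4 (distinct).
General solution: g(n) = A·(-2)^n + B·(-4)^n.
From g(0) = 7: A + B = 7.
From g(1) = 0: -2A - 4B = 0.
Solving: A = 14, B = -7.
So g(n) = 14 \left(-2\right)^{n} - 7 \left(-4\right)^{n}.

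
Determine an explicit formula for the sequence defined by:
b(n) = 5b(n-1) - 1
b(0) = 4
First-order linear non-homogeneous.
Homogeneous solution: b_h(n) = A·(5)^n.
Try constant particular solution b_p = K: K = 5K - 1 ⇒ K = \frac{1}{4}.
General: b(n) = A·(5)^n + \frac{1}{4}.
Apply b(0) = 4: A + \frac{1}{4} = 4 ⇒ A = \frac{15}{4}.
So b(n) = \frac{15 \cdot 5^{n}}{4} + \frac{1}{4}.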